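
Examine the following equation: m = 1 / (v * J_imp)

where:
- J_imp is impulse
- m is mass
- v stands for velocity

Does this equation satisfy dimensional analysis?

No

J_imp (impulse) has dimensions [L M T^-1].
m (mass) has dimensions [M].
v (velocity) has dimensions [L T^-1].

Left side: [M]
Right side: [L^-2 M^-1 T^2]

The two sides have different dimensions, so the equation is NOT dimensionally consistent.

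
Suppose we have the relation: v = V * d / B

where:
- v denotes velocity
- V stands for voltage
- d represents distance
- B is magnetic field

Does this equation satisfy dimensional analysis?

No

v (velocity) has dimensions [L T^-1].
V (voltage) has dimensions [I^-1 L^2 M T^-3].
d (distance) has dimensions [L].
B (magnetic field) has dimensions [I^-1 M T^-2].

Left side: [L T^-1]
Right side: [L^3 T^-1]

The two sides have different dimensions, so the equation is NOT dimensionally consistent.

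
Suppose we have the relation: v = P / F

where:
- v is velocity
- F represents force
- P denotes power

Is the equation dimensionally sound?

Yes

v (velocity) has dimensions [L T^-1].
F (force) has dimensions [L M T^-2].
P (power) has dimensions [L^2 M T^-3].

Left side: [L T^-1]
Right side: [L T^-1]

Both sides have the same dimensions, so the equation is dimensionally consistent.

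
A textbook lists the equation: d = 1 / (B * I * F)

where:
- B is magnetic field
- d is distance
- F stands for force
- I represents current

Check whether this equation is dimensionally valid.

No

B (magnetic field) has dimensions [I^-1 M T^-2].
d (distance) has dimensions [L].
F (force) has dimensions [L M T^-2].
I (current) has dimensions [I].

Left side: [L]
Right side: [L^-1 M^-2 T^4]

The two sides have different dimensions, so the equation is NOT dimensionally consistent.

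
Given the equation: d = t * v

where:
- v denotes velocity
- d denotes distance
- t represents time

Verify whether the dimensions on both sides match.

Yes

v (velocity) has dimensions [L T^-1].
d (distance) has dimensions [L].
t (time) has dimensions [T].

Left side: [L]
Right side: [L]

Both sides have the same dimensions, so the equation is dimensionally consistent.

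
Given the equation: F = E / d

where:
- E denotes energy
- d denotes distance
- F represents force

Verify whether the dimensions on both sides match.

Yes

E (energy) has dimensions [L^2 M T^-2].
d (distance) has dimensions [L].
F (force) has dimensions [L M T^-2].

Left side: [L M T^-2]
Right side: [L M T^-2]

Both sides have the same dimensions, so the equation is dimensionally consistent.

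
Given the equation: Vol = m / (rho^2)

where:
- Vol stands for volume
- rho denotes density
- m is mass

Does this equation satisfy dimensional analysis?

No

Vol (volume) has dimensions [L^3].
rho (density) has dimensions [L^-3 M].
m (mass) has dimensions [M].

Left side: [L^3]
Right side: [L^6 M^-1]

The two sides have different dimensions, so the equation is NOT dimensionally consistent.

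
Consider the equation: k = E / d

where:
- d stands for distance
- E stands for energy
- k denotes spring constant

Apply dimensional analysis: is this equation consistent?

No

d (distance) has dimensions [L].
E (energy) has dimensions [L^2 M T^-2].
k (spring constant) has dimensions [M T^-2].

Left side: [M T^-2]
Right side: [L M T^-2]

The two sides have different dimensions, so the equation is NOT dimensionally consistent.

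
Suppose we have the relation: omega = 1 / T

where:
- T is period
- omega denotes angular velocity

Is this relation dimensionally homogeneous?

Yes

T (period) has dimensions [T].
omega (angular velocity) has dimensions [T^-1].

Left side: [T^-1]
Right side: [T^-1]

Both sides have the same dimensions, so the equation is dimensionally consistent.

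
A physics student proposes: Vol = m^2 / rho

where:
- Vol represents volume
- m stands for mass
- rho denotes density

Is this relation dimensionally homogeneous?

No

Vol (volume) has dimensions [L^3].
m (mass) has dimensions [M].
rho (density) has dimensions [L^-3 M].

Left side: [L^3]
Right side: [L^3 M]

The two sides have different dimensions, so the equation is NOT dimensionally consistent.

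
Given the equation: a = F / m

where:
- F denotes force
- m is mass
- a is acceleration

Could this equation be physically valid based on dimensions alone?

Yes

F (force) has dimensions [L M T^-2].
m (mass) has dimensions [M].
a (acceleration) has dimensions [L T^-2].

Left side: [L T^-2]
Right side: [L T^-2]

Both sides have the same dimensions, so the equation is dimensionally consistent.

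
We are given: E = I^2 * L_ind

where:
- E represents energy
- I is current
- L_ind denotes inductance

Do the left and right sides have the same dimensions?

Yes

E (energy) has dimensions [L^2 M T^-2].
I (current) has dimensions [I].
L_ind (inductance) has dimensions [I^-2 L^2 M T^-2].

Left side: [L^2 M T^-2]
Right side: [L^2 M T^-2]

Both sides have the same dimensions, so the equation is dimensionally consistent.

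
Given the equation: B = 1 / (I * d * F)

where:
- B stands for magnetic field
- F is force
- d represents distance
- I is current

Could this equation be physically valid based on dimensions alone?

No

B (magnetic field) has dimensions [I^-1 M T^-2].
F (force) has dimensions [L M T^-2].
d (distance) has dimensions [L].
I (current) has dimensions [I].

Left side: [I^-1 M T^-2]
Right side: [I^-1 L^-2 M^-1 T^2]

The two sides have different dimensions, so the equation is NOT dimensionally consistent.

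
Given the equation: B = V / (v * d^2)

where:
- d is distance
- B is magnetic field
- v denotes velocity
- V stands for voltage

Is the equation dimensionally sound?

No

d (distance) has dimensions [L].
B (magnetic field) has dimensions [I^-1 M T^-2].
v (velocity) has dimensions [L T^-1].
V (voltage) has dimensions [I^-1 L^2 M T^-3].

Left side: [I^-1 M T^-2]
Right side: [I^-1 L^-1 M T^-2]

The two sides have different dimensions, so the equation is NOT dimensionally consistent.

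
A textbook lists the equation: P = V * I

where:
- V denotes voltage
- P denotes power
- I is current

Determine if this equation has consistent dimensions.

Yes

V (voltage) has dimensions [I^-1 L^2 M T^-3].
P (power) has dimensions [L^2 M T^-3].
I (current) has dimensions [I].

Left side: [L^2 M T^-3]
Right side: [L^2 M T^-3]

Both sides have the same dimensions, so the equation is dimensionally consistent.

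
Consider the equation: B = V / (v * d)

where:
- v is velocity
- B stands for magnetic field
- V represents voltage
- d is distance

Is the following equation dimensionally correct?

Yes

v (velocity) has dimensions [L T^-1].
B (magnetic field) has dimensions [I^-1 M T^-2].
V (voltage) has dimensions [I^-1 L^2 M T^-3].
d (distance) has dimensions [L].

Left side: [I^-1 M T^-2]
Right side: [I^-1 M T^-2]

Both sides have the same dimensions, so the equation is dimensionally consistent.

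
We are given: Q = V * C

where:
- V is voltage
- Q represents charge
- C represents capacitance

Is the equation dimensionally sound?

Yes

V (voltage) has dimensions [I^-1 L^2 M T^-3].
Q (charge) has dimensions [I T].
C (capacitance) has dimensions [I^2 L^-2 M^-1 T^4].

Left side: [I T]
Right side: [I T]

Both sides have the same dimensions, so the equation is dimensionally consistent.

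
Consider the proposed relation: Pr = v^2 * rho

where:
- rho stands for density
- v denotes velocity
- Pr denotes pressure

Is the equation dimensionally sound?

Yes

rho (density) has dimensions [L^-3 M].
v (velocity) has dimensions [L T^-1].
Pr (pressure) has dimensions [L^-1 M T^-2].

Left side: [L^-1 M T^-2]
Right side: [L^-1 M T^-2]

Both sides have the same dimensions, so the equation is dimensionally consistent.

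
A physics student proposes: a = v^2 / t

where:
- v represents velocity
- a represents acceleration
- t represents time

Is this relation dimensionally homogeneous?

No

v (velocity) has dimensions [L T^-1].
a (acceleration) has dimensions [L T^-2].
t (time) has dimensions [T].

Left side: [L T^-2]
Right side: [L^2 T^-3]

The two sides have different dimensions, so the equation is NOT dimensionally consistent.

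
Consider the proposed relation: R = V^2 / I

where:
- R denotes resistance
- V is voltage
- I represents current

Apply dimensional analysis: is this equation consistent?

No

R (resistance) has dimensions [I^-2 L^2 M T^-3].
V (voltage) has dimensions [I^-1 L^2 M T^-3].
I (current) has dimensions [I].

Left side: [I^-2 L^2 M T^-3]
Right side: [I^-3 L^4 M^2 T^-6]

The two sides have different dimensions, so the equation is NOT dimensionally consistent.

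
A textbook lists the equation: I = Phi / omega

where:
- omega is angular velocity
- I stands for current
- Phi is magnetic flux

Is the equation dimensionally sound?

No

omega (angular velocity) has dimensions [T^-1].
I (current) has dimensions [I].
Phi (magnetic flux) has dimensions [I^-1 L^2 M T^-2].

Left side: [I]
Right side: [I^-1 L^2 M T^-1]

The two sides have different dimensions, so the equation is NOT dimensionally consistent.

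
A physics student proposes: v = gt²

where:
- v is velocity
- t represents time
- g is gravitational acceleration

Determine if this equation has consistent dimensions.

No

v (velocity) has dimensions [L T^-1].
t (time) has dimensions [T].
g (gravitational acceleration) has dimensions [L T^-2].

Left side: [L T^-1]
Right side: [L]

The two sides have different dimensions, so the equation is NOT dimensionally consistent.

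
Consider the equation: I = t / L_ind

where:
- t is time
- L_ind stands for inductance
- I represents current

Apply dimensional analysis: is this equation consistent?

No

t (time) has dimensions [T].
L_ind (inductance) has dimensions [I^-2 L^2 M T^-2].
I (current) has dimensions [I].

Left side: [I]
Right side: [I^2 L^-2 M^-1 T^3]

The two sides have different dimensions, so the equation is NOT dimensionally consistent.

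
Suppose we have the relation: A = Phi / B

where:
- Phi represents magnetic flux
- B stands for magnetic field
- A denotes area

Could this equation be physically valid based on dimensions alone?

Yes

Phi (magnetic flux) has dimensions [I^-1 L^2 M T^-2].
B (magnetic field) has dimensions [I^-1 M T^-2].
A (area) has dimensions [L^2].

Left side: [L^2]
Right side: [L^2]

Both sides have the same dimensions, so the equation is dimensionally consistent.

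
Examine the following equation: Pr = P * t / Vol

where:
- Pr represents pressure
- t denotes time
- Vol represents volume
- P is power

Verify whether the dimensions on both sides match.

Yes

Pr (pressure) has dimensions [L^-1 M T^-2].
t (time) has dimensions [T].
Vol (volume) has dimensions [L^3].
P (power) has dimensions [L^2 M T^-3].

Left side: [L^-1 M T^-2]
Right side: [L^-1 M T^-2]

Both sides have the same dimensions, so the equation is dimensionally consistent.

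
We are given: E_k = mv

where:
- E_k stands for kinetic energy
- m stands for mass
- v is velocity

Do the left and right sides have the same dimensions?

No

E_k (kinetic energy) has dimensions [L^2 M T^-2].
m (mass) has dimensions [M].
v (velocity) has dimensions [L T^-1].

Left side: [L^2 M T^-2]
Right side: [L M T^-1]

The two sides have different dimensions, so the equation is NOT dimensionally consistent.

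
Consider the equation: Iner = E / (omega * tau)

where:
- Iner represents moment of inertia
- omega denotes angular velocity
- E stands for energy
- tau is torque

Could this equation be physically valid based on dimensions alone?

No

Iner (moment of inertia) has dimensions [L^2 M].
omega (angular velocity) has dimensions [T^-1].
E (energy) has dimensions [L^2 M T^-2].
tau (torque) has dimensions [L^2 M T^-2].

Left side: [L^2 M]
Right side: [T]

The two sides have different dimensions, so the equation is NOT dimensionally consistent.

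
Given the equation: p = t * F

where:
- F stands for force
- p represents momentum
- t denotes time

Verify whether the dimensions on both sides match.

Yes

F (force) has dimensions [L M T^-2].
p (momentum) has dimensions [L M T^-1].
t (time) has dimensions [T].

Left side: [L M T^-1]
Right side: [L M T^-1]

Both sides have the same dimensions, so the equation is dimensionally consistent.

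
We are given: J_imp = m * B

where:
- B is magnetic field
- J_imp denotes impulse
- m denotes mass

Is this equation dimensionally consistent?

No

B (magnetic field) has dimensions [I^-1 M T^-2].
J_imp (impulse) has dimensions [L M T^-1].
m (mass) has dimensions [M].

Left side: [L M T^-1]
Right side: [I^-1 M^2 T^-2]

The two sides have different dimensions, so the equation is NOT dimensionally consistent.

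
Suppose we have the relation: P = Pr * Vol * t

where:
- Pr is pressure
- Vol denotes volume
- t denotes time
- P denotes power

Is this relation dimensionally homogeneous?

No

Pr (pressure) has dimensions [L^-1 M T^-2].
Vol (volume) has dimensions [L^3].
t (time) has dimensions [T].
P (power) has dimensions [L^2 M T^-3].

Left side: [L^2 M T^-3]
Right side: [L^2 M T^-1]

The two sides have different dimensions, so the equation is NOT dimensionally consistent.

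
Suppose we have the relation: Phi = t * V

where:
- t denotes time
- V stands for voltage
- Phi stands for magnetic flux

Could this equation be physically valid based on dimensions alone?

Yes

t (time) has dimensions [T].
V (voltage) has dimensions [I^-1 L^2 M T^-3].
Phi (magnetic flux) has dimensions [I^-1 L^2 M T^-2].

Left side: [I^-1 L^2 M T^-2]
Right side: [I^-1 L^2 M T^-2]

Both sides have the same dimensions, so the equation is dimensionally consistent.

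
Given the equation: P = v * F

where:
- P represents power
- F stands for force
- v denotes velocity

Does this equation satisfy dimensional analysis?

Yes

P (power) has dimensions [L^2 M T^-3].
F (force) has dimensions [L M T^-2].
v (velocity) has dimensions [L T^-1].

Left side: [L^2 M T^-3]
Right side: [L^2 M T^-3]

Both sides have the same dimensions, so the equation is dimensionally consistent.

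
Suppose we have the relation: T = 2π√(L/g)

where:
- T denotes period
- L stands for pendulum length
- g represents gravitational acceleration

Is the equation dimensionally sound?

Yes

T (period) has dimensions [T].
L (pendulum length) has dimensions [L].
g (gravitational acceleration) has dimensions [L T^-2].

Left side: [T]
Right side: [T]

Both sides have the same dimensions, so the equation is dimensionally consistent.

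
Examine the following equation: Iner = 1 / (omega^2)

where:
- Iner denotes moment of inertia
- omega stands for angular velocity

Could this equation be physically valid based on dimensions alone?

No

Iner (moment of inertia) has dimensions [L^2 M].
omega (angular velocity) has dimensions [T^-1].

Left side: [L^2 M]
Right side: [T^2]

The two sides have different dimensions, so the equation is NOT dimensionally consistent.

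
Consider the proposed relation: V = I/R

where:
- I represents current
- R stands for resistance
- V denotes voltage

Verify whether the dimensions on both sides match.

No

I (current) has dimensions [I].
R (resistance) has dimensions [I^-2 L^2 M T^-3].
V (voltage) has dimensions [I^-1 L^2 M T^-3].

Left side: [I^-1 L^2 M T^-3]
Right side: [I^3 L^-2 M^-1 T^3]

The two sides have different dimensions, so the equation is NOT dimensionally consistent.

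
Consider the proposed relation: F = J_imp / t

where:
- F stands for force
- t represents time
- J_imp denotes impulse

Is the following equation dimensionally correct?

Yes

F (force) has dimensions [L M T^-2].
t (time) has dimensions [T].
J_imp (impulse) has dimensions [L M T^-1].

Left side: [L M T^-2]
Right side: [L M T^-2]

Both sides have the same dimensions, so the equation is dimensionally consistent.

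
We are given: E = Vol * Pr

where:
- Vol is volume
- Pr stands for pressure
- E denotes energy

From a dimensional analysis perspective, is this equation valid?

Yes

Vol (volume) has dimensions [L^3].
Pr (pressure) has dimensions [L^-1 M T^-2].
E (energy) has dimensions [L^2 M T^-2].

Left side: [L^2 M T^-2]
Right side: [L^2 M T^-2]

Both sides have the same dimensions, so the equation is dimensionally consistent.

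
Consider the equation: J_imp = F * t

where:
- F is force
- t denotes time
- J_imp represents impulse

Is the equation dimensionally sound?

Yes

F (force) has dimensions [L M T^-2].
t (time) has dimensions [T].
J_imp (impulse) has dimensions [L M T^-1].

Left side: [L M T^-1]
Right side: [L M T^-1]

Both sides have the same dimensions, so the equation is dimensionally consistent.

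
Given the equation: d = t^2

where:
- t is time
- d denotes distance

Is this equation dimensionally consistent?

No

t (time) has dimensions [T].
d (distance) has dimensions [L].

Left side: [L]
Right side: [T^2]

The two sides have different dimensions, so the equation is NOT dimensionally consistent.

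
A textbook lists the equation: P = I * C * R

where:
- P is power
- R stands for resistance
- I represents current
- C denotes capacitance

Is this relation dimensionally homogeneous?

No

P (power) has dimensions [L^2 M T^-3].
R (resistance) has dimensions [I^-2 L^2 M T^-3].
I (current) has dimensions [I].
C (capacitance) has dimensions [I^2 L^-2 M^-1 T^4].

Left side: [L^2 M T^-3]
Right side: [I T]

The two sides have different dimensions, so the equation is NOT dimensionally consistent.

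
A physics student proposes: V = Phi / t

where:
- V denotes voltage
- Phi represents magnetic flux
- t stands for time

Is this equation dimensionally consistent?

Yes

V (voltage) has dimensions [I^-1 L^2 M T^-3].
Phi (magnetic flux) has dimensions [I^-1 L^2 M T^-2].
t (time) has dimensions [T].

Left side: [I^-1 L^2 M T^-3]
Right side: [I^-1 L^2 M T^-3]

Both sides have the same dimensions, so the equation is dimensionally consistent.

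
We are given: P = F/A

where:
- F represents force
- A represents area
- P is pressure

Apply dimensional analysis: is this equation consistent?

Yes

F (force) has dimensions [L M T^-2].
A (area) has dimensions [L^2].
P (pressure) has dimensions [L^-1 M T^-2].

Left side: [L^-1 M T^-2]
Right side: [L^-1 M T^-2]

Both sides have the same dimensions, so the equation is dimensionally consistent.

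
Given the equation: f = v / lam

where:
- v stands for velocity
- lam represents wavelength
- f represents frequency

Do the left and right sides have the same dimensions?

Yes

v (velocity) has dimensions [L T^-1].
lam (wavelength) has dimensions [L].
f (frequency) has dimensions [T^-1].

Left side: [T^-1]
Right side: [T^-1]

Both sides have the same dimensions, so the equation is dimensionally consistent.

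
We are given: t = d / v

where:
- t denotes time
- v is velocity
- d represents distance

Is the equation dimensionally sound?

Yes

t (time) has dimensions [T].
v (velocity) has dimensions [L T^-1].
d (distance) has dimensions [L].

Left side: [T]
Right side: [T]

Both sides have the same dimensions, so the equation is dimensionally consistent.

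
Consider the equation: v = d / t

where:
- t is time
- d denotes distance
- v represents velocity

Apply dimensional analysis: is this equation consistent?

Yes

t (time) has dimensions [T].
d (distance) has dimensions [L].
v (velocity) has dimensions [L T^-1].

Left side: [L T^-1]
Right side: [L T^-1]

Both sides have the same dimensions, so the equation is dimensionally consistent.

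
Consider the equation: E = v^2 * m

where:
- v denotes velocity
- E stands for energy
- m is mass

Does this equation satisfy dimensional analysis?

Yes

v (velocity) has dimensions [L T^-1].
E (energy) has dimensions [L^2 M T^-2].
m (mass) has dimensions [M].

Left side: [L^2 M T^-2]
Right side: [L^2 M T^-2]

Both sides have the same dimensions, so the equation is dimensionally consistent.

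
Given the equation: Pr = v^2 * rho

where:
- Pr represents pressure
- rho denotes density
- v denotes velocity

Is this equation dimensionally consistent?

Yes

Pr (pressure) has dimensions [L^-1 M T^-2].
rho (density) has dimensions [L^-3 M].
v (velocity) has dimensions [L T^-1].

Left side: [L^-1 M T^-2]
Right side: [L^-1 M T^-2]

Both sides have the same dimensions, so the equation is dimensionally consistent.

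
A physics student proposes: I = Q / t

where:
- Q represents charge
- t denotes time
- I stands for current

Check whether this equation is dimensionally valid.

Yes

Q (charge) has dimensions [I T].
t (time) has dimensions [T].
I (current) has dimensions [I].

Left side: [I]
Right side: [I]

Both sides have the same dimensions, so the equation is dimensionally consistent.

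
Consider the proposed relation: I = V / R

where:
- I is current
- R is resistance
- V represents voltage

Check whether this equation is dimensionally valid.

Yes

I (current) has dimensions [I].
R (resistance) has dimensions [I^-2 L^2 M T^-3].
V (voltage) has dimensions [I^-1 L^2 M T^-3].

Left side: [I]
Right side: [I]

Both sides have the same dimensions, so the equation is dimensionally consistent.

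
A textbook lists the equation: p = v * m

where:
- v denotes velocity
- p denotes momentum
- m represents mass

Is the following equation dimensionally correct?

Yes

v (velocity) has dimensions [L T^-1].
p (momentum) has dimensions [L M T^-1].
m (mass) has dimensions [M].

Left side: [L M T^-1]
Right side: [L M T^-1]

Both sides have the same dimensions, so the equation is dimensionally consistent.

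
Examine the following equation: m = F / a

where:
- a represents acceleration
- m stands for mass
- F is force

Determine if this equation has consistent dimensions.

Yes

a (acceleration) has dimensions [L T^-2].
m (mass) has dimensions [M].
F (force) has dimensions [L M T^-2].

Left side: [M]
Right side: [M]

Both sides have the same dimensions, so the equation is dimensionally consistent.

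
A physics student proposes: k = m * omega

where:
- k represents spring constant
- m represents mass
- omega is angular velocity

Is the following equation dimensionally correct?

No

k (spring constant) has dimensions [M T^-2].
m (mass) has dimensions [M].
omega (angular velocity) has dimensions [T^-1].

Left side: [M T^-2]
Right side: [M T^-1]

The two sides have different dimensions, so the equation is NOT dimensionally consistent.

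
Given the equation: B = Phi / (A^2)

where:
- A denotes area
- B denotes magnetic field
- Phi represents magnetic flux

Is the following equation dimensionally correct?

No

A (area) has dimensions [L^2].
B (magnetic field) has dimensions [I^-1 M T^-2].
Phi (magnetic flux) has dimensions [I^-1 L^2 M T^-2].

Left side: [I^-1 M T^-2]
Right side: [I^-1 L^-2 M T^-2]

The two sides have different dimensions, so the equation is NOT dimensionally consistent.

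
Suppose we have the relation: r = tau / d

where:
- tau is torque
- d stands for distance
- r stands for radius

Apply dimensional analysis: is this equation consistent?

No

tau (torque) has dimensions [L^2 M T^-2].
d (distance) has dimensions [L].
r (radius) has dimensions [L].

Left side: [L]
Right side: [L M T^-2]

The two sides have different dimensions, so the equation is NOT dimensionally consistent.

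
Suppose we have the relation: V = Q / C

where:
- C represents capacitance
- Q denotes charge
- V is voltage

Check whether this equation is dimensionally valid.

Yes

C (capacitance) has dimensions [I^2 L^-2 M^-1 T^4].
Q (charge) has dimensions [I T].
V (voltage) has dimensions [I^-1 L^2 M T^-3].

Left side: [I^-1 L^2 M T^-3]
Right side: [I^-1 L^2 M T^-3]

Both sides have the same dimensions, so the equation is dimensionally consistent.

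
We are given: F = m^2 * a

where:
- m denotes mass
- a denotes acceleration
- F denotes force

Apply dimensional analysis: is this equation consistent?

No

m (mass) has dimensions [M].
a (acceleration) has dimensions [L T^-2].
F (force) has dimensions [L M T^-2].

Left side: [L M T^-2]
Right side: [L M^2 T^-2]

The two sides have different dimensions, so the equation is NOT dimensionally consistent.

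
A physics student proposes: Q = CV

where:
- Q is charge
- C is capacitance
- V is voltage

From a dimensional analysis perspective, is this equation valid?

Yes

Q (charge) has dimensions [I T].
C (capacitance) has dimensions [I^2 L^-2 M^-1 T^4].
V (voltage) has dimensions [I^-1 L^2 M T^-3].

Left side: [I T]
Right side: [I T]

Both sides have the same dimensions, so the equation is dimensionally consistent.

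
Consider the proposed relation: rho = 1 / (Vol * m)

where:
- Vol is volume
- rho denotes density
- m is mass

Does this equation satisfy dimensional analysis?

No

Vol (volume) has dimensions [L^3].
rho (density) has dimensions [L^-3 M].
m (mass) has dimensions [M].

Left side: [L^-3 M]
Right side: [L^-3 M^-1]

The two sides have different dimensions, so the equation is NOT dimensionally consistent.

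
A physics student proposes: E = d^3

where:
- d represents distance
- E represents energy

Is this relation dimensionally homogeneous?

No

d (distance) has dimensions [L].
E (energy) has dimensions [L^2 M T^-2].

Left side: [L^2 M T^-2]
Right side: [L^3]

The two sides have different dimensions, so the equation is NOT dimensionally consistent.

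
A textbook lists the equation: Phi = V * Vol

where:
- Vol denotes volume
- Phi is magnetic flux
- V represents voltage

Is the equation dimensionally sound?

No

Vol (volume) has dimensions [L^3].
Phi (magnetic flux) has dimensions [I^-1 L^2 M T^-2].
V (voltage) has dimensions [I^-1 L^2 M T^-3].

Left side: [I^-1 L^2 M T^-2]
Right side: [I^-1 L^5 M T^-3]

The two sides have different dimensions, so the equation is NOT dimensionally consistent.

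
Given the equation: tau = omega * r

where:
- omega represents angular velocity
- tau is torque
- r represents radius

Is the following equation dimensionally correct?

No

omega (angular velocity) has dimensions [T^-1].
tau (torque) has dimensions [L^2 M T^-2].
r (radius) has dimensions [L].

Left side: [L^2 M T^-2]
Right side: [L T^-1]

The two sides have different dimensions, so the equation is NOT dimensionally consistent.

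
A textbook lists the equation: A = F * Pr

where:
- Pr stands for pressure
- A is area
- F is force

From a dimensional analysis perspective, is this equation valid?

No

Pr (pressure) has dimensions [L^-1 M T^-2].
A (area) has dimensions [L^2].
F (force) has dimensions [L M T^-2].

Left side: [L^2]
Right side: [M^2 T^-4]

The two sides have different dimensions, so the equation is NOT dimensionally consistent.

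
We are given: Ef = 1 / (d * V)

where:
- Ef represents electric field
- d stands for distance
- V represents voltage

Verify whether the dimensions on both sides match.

No

Ef (electric field) has dimensions [I^-1 L M T^-3].
d (distance) has dimensions [L].
V (voltage) has dimensions [I^-1 L^2 M T^-3].

Left side: [I^-1 L M T^-3]
Right side: [I L^-3 M^-1 T^3]

The two sides have different dimensions, so the equation is NOT dimensionally consistent.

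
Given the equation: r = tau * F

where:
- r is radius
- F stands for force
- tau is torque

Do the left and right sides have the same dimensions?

No

r (radius) has dimensions [L].
F (force) has dimensions [L M T^-2].
tau (torque) has dimensions [L^2 M T^-2].

Left side: [L]
Right side: [L^3 M^2 T^-4]

The two sides have different dimensions, so the equation is NOT dimensionally consistent.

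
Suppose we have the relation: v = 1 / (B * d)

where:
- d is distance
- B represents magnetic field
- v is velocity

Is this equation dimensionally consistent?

No

d (distance) has dimensions [L].
B (magnetic field) has dimensions [I^-1 M T^-2].
v (velocity) has dimensions [L T^-1].

Left side: [L T^-1]
Right side: [I L^-1 M^-1 T^2]

The two sides have different dimensions, so the equation is NOT dimensionally consistent.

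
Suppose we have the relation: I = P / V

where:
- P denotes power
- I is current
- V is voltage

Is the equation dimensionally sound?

Yes

P (power) has dimensions [L^2 M T^-3].
I (current) has dimensions [I].
V (voltage) has dimensions [I^-1 L^2 M T^-3].

Left side: [I]
Right side: [I]

Both sides have the same dimensions, so the equation is dimensionally consistent.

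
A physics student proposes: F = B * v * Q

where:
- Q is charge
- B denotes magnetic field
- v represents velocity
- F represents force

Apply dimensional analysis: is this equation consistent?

Yes

Q (charge) has dimensions [I T].
B (magnetic field) has dimensions [I^-1 M T^-2].
v (velocity) has dimensions [L T^-1].
F (force) has dimensions [L M T^-2].

Left side: [L M T^-2]
Right side: [L M T^-2]

Both sides have the same dimensions, so the equation is dimensionally consistent.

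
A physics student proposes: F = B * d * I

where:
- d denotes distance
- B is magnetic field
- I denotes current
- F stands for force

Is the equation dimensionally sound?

Yes

d (distance) has dimensions [L].
B (magnetic field) has dimensions [I^-1 M T^-2].
I (current) has dimensions [I].
F (force) has dimensions [L M T^-2].

Left side: [L M T^-2]
Right side: [L M T^-2]

Both sides have the same dimensions, so the equation is dimensionally consistent.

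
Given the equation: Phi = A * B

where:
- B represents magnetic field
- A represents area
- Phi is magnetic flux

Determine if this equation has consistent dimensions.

Yes

B (magnetic field) has dimensions [I^-1 M T^-2].
A (area) has dimensions [L^2].
Phi (magnetic flux) has dimensions [I^-1 L^2 M T^-2].

Left side: [I^-1 L^2 M T^-2]
Right side: [I^-1 L^2 M T^-2]

Both sides have the same dimensions, so the equation is dimensionally consistent.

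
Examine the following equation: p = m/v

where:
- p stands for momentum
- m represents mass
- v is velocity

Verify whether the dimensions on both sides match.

No

p (momentum) has dimensions [L M T^-1].
m (mass) has dimensions [M].
v (velocity) has dimensions [L T^-1].

Left side: [L M T^-1]
Right side: [L^-1 M T]

The two sides have different dimensions, so the equation is NOT dimensionally consistent.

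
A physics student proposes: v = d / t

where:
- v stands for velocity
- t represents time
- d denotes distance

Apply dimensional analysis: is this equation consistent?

Yes

v (velocity) has dimensions [L T^-1].
t (time) has dimensions [T].
d (distance) has dimensions [L].

Left side: [L T^-1]
Right side: [L T^-1]

Both sides have the same dimensions, so the equation is dimensionally consistent.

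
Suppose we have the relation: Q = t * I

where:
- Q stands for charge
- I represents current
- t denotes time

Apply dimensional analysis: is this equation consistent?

Yes

Q (charge) has dimensions [I T].
I (current) has dimensions [I].
t (time) has dimensions [T].

Left side: [I T]
Right side: [I T]

Both sides have the same dimensions, so the equation is dimensionally consistent.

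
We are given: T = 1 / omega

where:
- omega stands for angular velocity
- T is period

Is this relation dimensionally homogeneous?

Yes

omega (angular velocity) has dimensions [T^-1].
T (period) has dimensions [T].

Left side: [T]
Right side: [T]

Both sides have the same dimensions, so the equation is dimensionally consistent.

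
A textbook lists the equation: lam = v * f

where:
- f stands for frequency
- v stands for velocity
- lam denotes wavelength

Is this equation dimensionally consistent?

No

f (frequency) has dimensions [T^-1].
v (velocity) has dimensions [L T^-1].
lam (wavelength) has dimensions [L].

Left side: [L]
Right side: [L T^-2]

The two sides have different dimensions, so the equation is NOT dimensionally consistent.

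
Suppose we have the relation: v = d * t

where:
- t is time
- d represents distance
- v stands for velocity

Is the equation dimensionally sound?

No

t (time) has dimensions [T].
d (distance) has dimensions [L].
v (velocity) has dimensions [L T^-1].

Left side: [L T^-1]
Right side: [L T]

The two sides have different dimensions, so the equation is NOT dimensionally consistent.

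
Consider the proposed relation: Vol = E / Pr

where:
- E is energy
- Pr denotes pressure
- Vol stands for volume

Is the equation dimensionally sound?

Yes

E (energy) has dimensions [L^2 M T^-2].
Pr (pressure) has dimensions [L^-1 M T^-2].
Vol (volume) has dimensions [L^3].

Left side: [L^3]
Right side: [L^3]

Both sides have the same dimensions, so the equation is dimensionally consistent.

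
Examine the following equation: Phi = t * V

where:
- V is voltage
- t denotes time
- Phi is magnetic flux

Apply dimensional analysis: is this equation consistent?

Yes

V (voltage) has dimensions [I^-1 L^2 M T^-3].
t (time) has dimensions [T].
Phi (magnetic flux) has dimensions [I^-1 L^2 M T^-2].

Left side: [I^-1 L^2 M T^-2]
Right side: [I^-1 L^2 M T^-2]

Both sides have the same dimensions, so the equation is dimensionally consistent.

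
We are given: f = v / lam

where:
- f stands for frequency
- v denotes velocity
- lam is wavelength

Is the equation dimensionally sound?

Yes

f (frequency) has dimensions [T^-1].
v (velocity) has dimensions [L T^-1].
lam (wavelength) has dimensions [L].

Left side: [T^-1]
Right side: [T^-1]

Both sides have the same dimensions, so the equation is dimensionally consistent.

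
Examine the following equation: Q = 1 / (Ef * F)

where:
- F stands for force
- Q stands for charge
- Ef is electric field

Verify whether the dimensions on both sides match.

No

F (force) has dimensions [L M T^-2].
Q (charge) has dimensions [I T].
Ef (electric field) has dimensions [I^-1 L M T^-3].

Left side: [I T]
Right side: [I L^-2 M^-2 T^5]

The two sides have different dimensions, so the equation is NOT dimensionally consistent.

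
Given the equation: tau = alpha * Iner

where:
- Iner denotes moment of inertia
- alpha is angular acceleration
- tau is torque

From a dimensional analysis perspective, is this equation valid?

Yes

Iner (moment of inertia) has dimensions [L^2 M].
alpha (angular acceleration) has dimensions [T^-2].
tau (torque) has dimensions [L^2 M T^-2].

Left side: [L^2 M T^-2]
Right side: [L^2 M T^-2]

Both sides have the same dimensions, so the equation is dimensionally consistent.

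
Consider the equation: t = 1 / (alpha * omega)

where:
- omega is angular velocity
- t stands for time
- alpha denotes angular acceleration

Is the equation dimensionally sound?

No

omega (angular velocity) has dimensions [T^-1].
t (time) has dimensions [T].
alpha (angular acceleration) has dimensions [T^-2].

Left side: [T]
Right side: [T^3]

The two sides have different dimensions, so the equation is NOT dimensionally consistent.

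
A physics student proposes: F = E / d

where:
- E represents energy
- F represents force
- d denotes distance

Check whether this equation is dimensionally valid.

Yes

E (energy) has dimensions [L^2 M T^-2].
F (force) has dimensions [L M T^-2].
d (distance) has dimensions [L].

Left side: [L M T^-2]
Right side: [L M T^-2]

Both sides have the same dimensions, so the equation is dimensionally consistent.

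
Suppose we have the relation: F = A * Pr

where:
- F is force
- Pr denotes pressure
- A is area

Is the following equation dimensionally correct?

Yes

F (force) has dimensions [L M T^-2].
Pr (pressure) has dimensions [L^-1 M T^-2].
A (area) has dimensions [L^2].

Left side: [L M T^-2]
Right side: [L M T^-2]

Both sides have the same dimensions, so the equation is dimensionally consistent.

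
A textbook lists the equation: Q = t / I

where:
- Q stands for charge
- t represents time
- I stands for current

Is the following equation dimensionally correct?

No

Q (charge) has dimensions [I T].
t (time) has dimensions [T].
I (current) has dimensions [I].

Left side: [I T]
Right side: [I^-1 T]

The two sides have different dimensions, so the equation is NOT dimensionally consistent.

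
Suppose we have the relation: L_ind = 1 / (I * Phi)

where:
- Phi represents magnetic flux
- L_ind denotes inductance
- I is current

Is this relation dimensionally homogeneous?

No

Phi (magnetic flux) has dimensions [I^-1 L^2 M T^-2].
L_ind (inductance) has dimensions [I^-2 L^2 M T^-2].
I (current) has dimensions [I].

Left side: [I^-2 L^2 M T^-2]
Right side: [L^-2 M^-1 T^2]

The two sides have different dimensions, so the equation is NOT dimensionally consistent.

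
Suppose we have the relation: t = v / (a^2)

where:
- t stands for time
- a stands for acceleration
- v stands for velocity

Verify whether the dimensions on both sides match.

No

t (time) has dimensions [T].
a (acceleration) has dimensions [L T^-2].
v (velocity) has dimensions [L T^-1].

Left side: [T]
Right side: [L^-1 T^3]

The two sides have different dimensions, so the equation is NOT dimensionally consistent.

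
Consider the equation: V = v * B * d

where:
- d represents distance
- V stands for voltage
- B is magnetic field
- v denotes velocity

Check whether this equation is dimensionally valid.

Yes

d (distance) has dimensions [L].
V (voltage) has dimensions [I^-1 L^2 M T^-3].
B (magnetic field) has dimensions [I^-1 M T^-2].
v (velocity) has dimensions [L T^-1].

Left side: [I^-1 L^2 M T^-3]
Right side: [I^-1 L^2 M T^-3]

Both sides have the same dimensions, so the equation is dimensionally consistent.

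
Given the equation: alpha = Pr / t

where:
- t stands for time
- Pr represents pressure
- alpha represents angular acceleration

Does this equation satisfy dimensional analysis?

No

t (time) has dimensions [T].
Pr (pressure) has dimensions [L^-1 M T^-2].
alpha (angular acceleration) has dimensions [T^-2].

Left side: [T^-2]
Right side: [L^-1 M T^-3]

The two sides have different dimensions, so the equation is NOT dimensionally consistent.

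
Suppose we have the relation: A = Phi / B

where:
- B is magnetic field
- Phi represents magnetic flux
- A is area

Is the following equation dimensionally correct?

Yes

B (magnetic field) has dimensions [I^-1 M T^-2].
Phi (magnetic flux) has dimensions [I^-1 L^2 M T^-2].
A (area) has dimensions [L^2].

Left side: [L^2]
Right side: [L^2]

Both sides have the same dimensions, so the equation is dimensionally consistent.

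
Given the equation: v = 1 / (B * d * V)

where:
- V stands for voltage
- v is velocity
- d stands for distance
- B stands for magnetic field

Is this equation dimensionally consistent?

No

V (voltage) has dimensions [I^-1 L^2 M T^-3].
v (velocity) has dimensions [L T^-1].
d (distance) has dimensions [L].
B (magnetic field) has dimensions [I^-1 M T^-2].

Left side: [L T^-1]
Right side: [I^2 L^-3 M^-2 T^5]

The two sides have different dimensions, so the equation is NOT dimensionally consistent.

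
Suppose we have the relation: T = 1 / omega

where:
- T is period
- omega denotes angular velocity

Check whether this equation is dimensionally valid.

Yes

T (period) has dimensions [T].
omega (angular velocity) has dimensions [T^-1].

Left side: [T]
Right side: [T]

Both sides have the same dimensions, so the equation is dimensionally consistent.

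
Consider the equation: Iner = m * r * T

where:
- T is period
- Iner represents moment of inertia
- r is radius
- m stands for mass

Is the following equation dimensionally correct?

No

T (period) has dimensions [T].
Iner (moment of inertia) has dimensions [L^2 M].
r (radius) has dimensions [L].
m (mass) has dimensions [M].

Left side: [L^2 M]
Right side: [L M T]

The two sides have different dimensions, so the equation is NOT dimensionally consistent.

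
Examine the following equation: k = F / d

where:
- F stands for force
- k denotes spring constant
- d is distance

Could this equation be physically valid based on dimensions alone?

Yes

F (force) has dimensions [L M T^-2].
k (spring constant) has dimensions [M T^-2].
d (distance) has dimensions [L].

Left side: [M T^-2]
Right side: [M T^-2]

Both sides have the same dimensions, so the equation is dimensionally consistent.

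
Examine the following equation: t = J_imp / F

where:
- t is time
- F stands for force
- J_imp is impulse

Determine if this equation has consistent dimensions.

Yes

t (time) has dimensions [T].
F (force) has dimensions [L M T^-2].
J_imp (impulse) has dimensions [L M T^-1].

Left side: [T]
Right side: [T]

Both sides have the same dimensions, so the equation is dimensionally consistent.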